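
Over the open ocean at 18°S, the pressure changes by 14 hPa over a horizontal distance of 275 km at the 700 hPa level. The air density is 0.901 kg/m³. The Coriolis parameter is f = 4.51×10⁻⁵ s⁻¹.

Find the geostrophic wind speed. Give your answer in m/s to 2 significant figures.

Pressure gradient: |∂P/∂n| = 1400 Pa / 275000 m = 5.09×10⁻³ Pa/m
Geostrophic balance (pressure-gradient force = Coriolis force):
V_g = (1/(fρ)) |∂P/∂n| = 5.09×10⁻³ / (4.51×10⁻⁵ × 0.901) = 125 m/s

130 m/s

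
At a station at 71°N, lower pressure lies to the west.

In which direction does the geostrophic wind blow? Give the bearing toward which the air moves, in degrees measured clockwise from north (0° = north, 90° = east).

The pressure-gradient force points toward the west (bearing 270°).
Geostrophic balance: in the Northern Hemisphere the Coriolis force deflects motion to the right, so the geostrophic wind blows 90° to the right of the pressure-gradient force (low pressure on the left).
Rotating 270° by 90° clockwise gives 000° — the wind blows toward the north.

000°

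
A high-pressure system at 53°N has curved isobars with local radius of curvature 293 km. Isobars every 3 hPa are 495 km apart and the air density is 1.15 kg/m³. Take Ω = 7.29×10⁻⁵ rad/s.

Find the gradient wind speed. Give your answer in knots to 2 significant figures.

Coriolis parameter at 53°N:
f = 2Ω sin φ = 2 × 7.29×10⁻⁵ × sin 53° = 1.16×10⁻⁴ s⁻¹
Pressure gradient: |∂P/∂n| = 300 Pa / 495000 m = 6.06×10⁻⁴ Pa/m
Geostrophic speed: V_g = |∂P/∂n|/(fρ) = 6.06×10⁻⁴/(1.16×10⁻⁴ × 1.15) = 4.53 m/s
Around a high, pressure-gradient force acts outward with centrifugal, so Coriolis balances both:
fV = (1/ρ)|∂P/∂n| + V²/R  →  V² − fR·V + fR·V_g = 0
With fR = 1.16×10⁻⁴ × 293×10³ m = 34.1 m/s:
V = [fR − √((fR)² − 4 fR V_g)]/2 = [34.1 − √(34.1² − 4×34.1×4.53)]/2 = 5.37 m/s
Supergeostrophic (V > V_g = 4.53 m/s), as expected around a high.
Converting: 5.37 m/s × 1.944 = 10 knots

10 knots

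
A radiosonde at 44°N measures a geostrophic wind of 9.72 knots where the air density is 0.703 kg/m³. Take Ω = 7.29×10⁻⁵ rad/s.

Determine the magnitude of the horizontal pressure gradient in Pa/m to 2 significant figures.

Coriolis parameter at 44°N:
f = 2Ω sin φ = 2 × 7.29×10⁻⁵ × sin 44° = 1.01×10⁻⁴ s⁻¹
Wind speed in SI: 9.72 knots = 5.00 m/s
Geostrophic balance rearranged: |∂P/∂n| = f ρ V_g
|∂P/∂n| = 1.01×10⁻⁴ × 0.703 × 5.00 = 3.56×10⁻⁴ Pa/m

3.6×10⁻⁴ Pa/m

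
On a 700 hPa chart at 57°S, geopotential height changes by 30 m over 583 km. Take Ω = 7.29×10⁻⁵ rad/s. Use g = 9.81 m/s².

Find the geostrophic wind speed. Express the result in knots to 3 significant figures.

8.02 knots

Coriolis parameter at 57°S:
f = 2Ω sin φ = 2 × 7.29×10⁻⁵ × sin 57° = 1.22×10⁻⁴ s⁻¹
Height gradient: |∂Z/∂n| = 30 m / 583000 m = 5.15×10⁻⁵
On a pressure surface, geostrophic balance gives V_g = (g/f)|∂Z/∂n|:
V_g = 9.81 × 5.15×10⁻⁵ / 1.22×10⁻⁴ = 4.13 m/s
Converting: 4.13 m/s × 1.944 = 8.02 knots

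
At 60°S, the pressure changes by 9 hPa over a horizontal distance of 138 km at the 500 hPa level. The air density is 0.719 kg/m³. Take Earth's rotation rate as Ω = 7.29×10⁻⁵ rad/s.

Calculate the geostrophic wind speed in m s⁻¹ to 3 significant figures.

71.8 m s⁻¹

Coriolis parameter at 60°S:
f = 2Ω sin φ = 2 × 7.29×10⁻⁵ × sin 60° = 1.26×10⁻⁴ s⁻¹
Pressure gradient: |∂P/∂n| = 900 Pa / 138000 m = 6.52×10⁻³ Pa/m
Geostrophic balance (pressure-gradient force = Coriolis force):
V_g = (1/(fρ)) |∂P/∂n| = 6.52×10⁻³ / (1.26×10⁻⁴ × 0.719) = 71.8 m/s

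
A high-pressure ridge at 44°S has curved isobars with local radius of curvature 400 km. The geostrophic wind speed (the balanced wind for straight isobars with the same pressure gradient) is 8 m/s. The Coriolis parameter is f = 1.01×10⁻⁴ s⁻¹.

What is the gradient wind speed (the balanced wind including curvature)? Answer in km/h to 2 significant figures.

Around a high, pressure-gradient force acts outward with centrifugal, so Coriolis balances both:
fV = (1/ρ)|∂P/∂n| + V²/R  →  V² − fR·V + fR·V_g = 0
With fR = 1.01×10⁻⁴ × 400×10³ m = 40.4 m/s:
V = [fR − √((fR)² − 4 fR V_g)]/2 = [40.4 − √(40.4² − 4×40.4×8)]/2 = 11 m/s
Supergeostrophic (V > V_g = 8 m/s), as expected around a high.
Converting: 11 m/s × 3.6 = 40 km/h

40 km/h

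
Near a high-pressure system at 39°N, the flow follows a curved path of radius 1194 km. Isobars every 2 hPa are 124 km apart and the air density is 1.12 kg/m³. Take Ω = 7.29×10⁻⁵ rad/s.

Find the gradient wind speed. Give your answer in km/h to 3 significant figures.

68.3 km/h

Coriolis parameter at 39°N:
f = 2Ω sin φ = 2 × 7.29×10⁻⁵ × sin 39° = 9.18×10⁻⁵ s⁻¹
Pressure gradient: |∂P/∂n| = 200 Pa / 124000 m = 1.61×10⁻³ Pa/m
Geostrophic speed: V_g = |∂P/∂n|/(fρ) = 1.61×10⁻³/(9.18×10⁻⁵ × 1.12) = 15.7 m/s
Around a high, pressure-gradient force acts outward with centrifugal, so Coriolis balances both:
fV = (1/ρ)|∂P/∂n| + V²/R  →  V² − fR·V + fR·V_g = 0
With fR = 9.18×10⁻⁵ × 1194×10³ m = 110 m/s:
V = [fR − √((fR)² − 4 fR V_g)]/2 = [110 − √(110² − 4×110×15.7)]/2 = 19 m/s
Supergeostrophic (V > V_g = 15.7 m/s), as expected around a high.
Converting: 19 m/s × 3.6 = 68.3 km/h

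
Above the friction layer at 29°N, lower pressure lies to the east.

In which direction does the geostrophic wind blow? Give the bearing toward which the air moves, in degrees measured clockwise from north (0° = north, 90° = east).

The pressure-gradient force points toward the east (bearing 090°).
Geostrophic balance: in the Northern Hemisphere the Coriolis force deflects motion to the right, so the geostrophic wind blows 90° to the right of the pressure-gradient force (low pressure on the left).
Rotating 090° by 90° clockwise gives 180° — the wind blows toward the south.

180°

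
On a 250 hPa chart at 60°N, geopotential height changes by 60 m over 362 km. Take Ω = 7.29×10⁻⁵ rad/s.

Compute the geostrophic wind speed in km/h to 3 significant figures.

Coriolis parameter at 60°N:
f = 2Ω sin φ = 2 × 7.29×10⁻⁵ × sin 60° = 1.26×10⁻⁴ s⁻¹
Height gradient: |∂Z/∂n| = 60 m / 362000 m = 1.66×10⁻⁴
On a pressure surface, geostrophic balance gives V_g = (g/f)|∂Z/∂n|:
V_g = 9.81 × 1.66×10⁻⁴ / 1.26×10⁻⁴ = 12.9 m/s
Converting: 12.9 m/s × 3.6 = 46.4 km/h

46.4 km/h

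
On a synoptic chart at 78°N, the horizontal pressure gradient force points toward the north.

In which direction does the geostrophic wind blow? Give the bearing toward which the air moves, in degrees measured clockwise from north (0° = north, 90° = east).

The pressure-gradient force points toward the north (bearing 000°).
Geostrophic balance: in the Northern Hemisphere the Coriolis force deflects motion to the right, so the geostrophic wind blows 90° to the right of the pressure-gradient force (low pressure on the left).
Rotating 000° by 90° clockwise gives 090° — the wind blows toward the east.

090°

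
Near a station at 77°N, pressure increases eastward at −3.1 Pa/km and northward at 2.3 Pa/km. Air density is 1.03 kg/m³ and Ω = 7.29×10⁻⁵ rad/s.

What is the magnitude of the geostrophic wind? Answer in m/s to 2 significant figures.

26 m/s

Coriolis parameter at 77°N:
f = 2Ω sin φ = 2 × 7.29×10⁻⁵ × sin 77° = 1.42×10⁻⁴ s⁻¹
Component geostrophic relations (x east, y north):
u_g = −(1/(fρ)) ∂P/∂y,  v_g = (1/(fρ)) ∂P/∂x
u_g = −(2.3×10⁻³)/(1.42×10⁻⁴ × 1.03) = −15.7 m/s;  v_g = (−3.1×10⁻³)/(1.42×10⁻⁴ × 1.03) = −21.2 m/s
|V_g| = √(u_g² + v_g²) = 26.4 m/s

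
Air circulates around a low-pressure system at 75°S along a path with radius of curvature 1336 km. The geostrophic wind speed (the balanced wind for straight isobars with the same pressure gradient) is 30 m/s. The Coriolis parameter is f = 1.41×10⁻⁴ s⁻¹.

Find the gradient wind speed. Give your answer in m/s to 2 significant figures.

26 m/s

Around a low, centrifugal force acts outward with Coriolis, so pressure-gradient force balances both:
(1/ρ)|∂P/∂n| = fV + V²/R  →  V² + fR·V − fR·V_g = 0
With fR = 1.41×10⁻⁴ × 1336×10³ m = 188 m/s:
V = [−fR + √((fR)² + 4 fR V_g)]/2 = [−188 + √(188² + 4×188×30)]/2 = 26.3 m/s
Subgeostrophic (V < V_g = 30 m/s), as expected around a low.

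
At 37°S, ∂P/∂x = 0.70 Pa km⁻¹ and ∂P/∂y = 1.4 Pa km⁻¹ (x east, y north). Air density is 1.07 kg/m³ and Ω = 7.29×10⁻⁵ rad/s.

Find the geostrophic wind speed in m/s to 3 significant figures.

Coriolis parameter at 37°S:
f = 2Ω sin φ = 2 × 7.29×10⁻⁵ × sin 37° = 8.77×10⁻⁵ s⁻¹
In the Southern Hemisphere f is negative: f = −8.77×10⁻⁵ s⁻¹.
Component geostrophic relations (x east, y north):
u_g = −(1/(fρ)) ∂P/∂y,  v_g = (1/(fρ)) ∂P/∂x
u_g = −(1.4×10⁻³)/(−8.77×10⁻⁵ × 1.07) = 14.9 m/s;  v_g = (0.70×10⁻³)/(−8.77×10⁻⁵ × 1.07) = −7.46 m/s
|V_g| = √(u_g² + v_g²) = 16.7 m/s

16.7 m/s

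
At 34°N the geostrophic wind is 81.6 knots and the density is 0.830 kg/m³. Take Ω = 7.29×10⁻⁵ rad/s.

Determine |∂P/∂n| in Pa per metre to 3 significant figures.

2.84×10⁻³ Pa/m

Coriolis parameter at 34°N:
f = 2Ω sin φ = 2 × 7.29×10⁻⁵ × sin 34° = 8.15×10⁻⁵ s⁻¹
Wind speed in SI: 81.6 knots = 42.0 m/s
Geostrophic balance rearranged: |∂P/∂n| = f ρ V_g
|∂P/∂n| = 8.15×10⁻⁵ × 0.830 × 42.0 = 2.84×10⁻³ Pa/m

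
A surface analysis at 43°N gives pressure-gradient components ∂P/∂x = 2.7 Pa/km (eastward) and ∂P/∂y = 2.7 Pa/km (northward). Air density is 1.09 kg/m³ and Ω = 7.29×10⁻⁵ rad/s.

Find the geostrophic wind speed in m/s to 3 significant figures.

35.2 m/s

Coriolis parameter at 43°N:
f = 2Ω sin φ = 2 × 7.29×10⁻⁵ × sin 43° = 9.94×10⁻⁵ s⁻¹
Component geostrophic relations (x east, y north):
u_g = −(1/(fρ)) ∂P/∂y,  v_g = (1/(fρ)) ∂P/∂x
u_g = −(2.7×10⁻³)/(9.94×10⁻⁵ × 1.09) = −24.9 m/s;  v_g = (2.7×10⁻³)/(9.94×10⁻⁵ × 1.09) = 24.9 m/s
|V_g| = √(u_g² + v_g²) = 35.2 m/s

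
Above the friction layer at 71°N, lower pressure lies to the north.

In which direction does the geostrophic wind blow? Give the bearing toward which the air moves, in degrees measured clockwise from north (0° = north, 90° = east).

090°

The pressure-gradient force points toward the north (bearing 000°).
Geostrophic balance: in the Northern Hemisphere the Coriolis force deflects motion to the right, so the geostrophic wind blows 90° to the right of the pressure-gradient force (low pressure on the left).
Rotating 000° by 90° clockwise gives 090° — the wind blows toward the east.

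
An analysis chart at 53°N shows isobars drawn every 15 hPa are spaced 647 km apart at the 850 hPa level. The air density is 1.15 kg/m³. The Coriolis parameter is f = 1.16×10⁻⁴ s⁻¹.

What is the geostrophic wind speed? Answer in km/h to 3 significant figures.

Pressure gradient: |∂P/∂n| = 1500 Pa / 647000 m = 2.32×10⁻³ Pa/m
Geostrophic balance (pressure-gradient force = Coriolis force):
V_g = (1/(fρ)) |∂P/∂n| = 2.32×10⁻³ / (1.16×10⁻⁴ × 1.15) = 17.4 m/s
Converting: 17.4 m/s × 3.6 = 62.6 km/h

62.6 km/h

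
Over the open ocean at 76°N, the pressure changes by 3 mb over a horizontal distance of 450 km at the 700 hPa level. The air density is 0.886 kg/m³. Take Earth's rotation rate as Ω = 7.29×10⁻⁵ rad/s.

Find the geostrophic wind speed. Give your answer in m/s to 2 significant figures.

5.3 m/s

Coriolis parameter at 76°N:
f = 2Ω sin φ = 2 × 7.29×10⁻⁵ × sin 76° = 1.41×10⁻⁴ s⁻¹
Pressure gradient: |∂P/∂n| = 300 Pa / 450000 m = 6.67×10⁻⁴ Pa/m
Geostrophic balance (pressure-gradient force = Coriolis force):
V_g = (1/(fρ)) |∂P/∂n| = 6.67×10⁻⁴ / (1.41×10⁻⁴ × 0.886) = 5.32 m/s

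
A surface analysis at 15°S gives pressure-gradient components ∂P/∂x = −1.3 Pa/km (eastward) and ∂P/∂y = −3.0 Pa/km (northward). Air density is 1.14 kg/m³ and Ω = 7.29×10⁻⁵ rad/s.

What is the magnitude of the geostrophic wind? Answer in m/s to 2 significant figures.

76 m/s

Coriolis parameter at 15°S:
f = 2Ω sin φ = 2 × 7.29×10⁻⁵ × sin 15° = 3.77×10⁻⁵ s⁻¹
In the Southern Hemisphere f is negative: f = −3.77×10⁻⁵ s⁻¹.
Component geostrophic relations (x east, y north):
u_g = −(1/(fρ)) ∂P/∂y,  v_g = (1/(fρ)) ∂P/∂x
u_g = −(−3.0×10⁻³)/(−3.77×10⁻⁵ × 1.14) = −69.7 m/s;  v_g = (−1.3×10⁻³)/(−3.77×10⁻⁵ × 1.14) = 30.2 m/s
|V_g| = √(u_g² + v_g²) = 76.0 m/s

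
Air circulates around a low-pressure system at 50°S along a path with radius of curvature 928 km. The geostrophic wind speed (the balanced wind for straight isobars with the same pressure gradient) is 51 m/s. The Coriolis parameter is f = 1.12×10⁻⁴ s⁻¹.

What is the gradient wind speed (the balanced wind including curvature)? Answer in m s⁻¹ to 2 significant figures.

Around a low, centrifugal force acts outward with Coriolis, so pressure-gradient force balances both:
(1/ρ)|∂P/∂n| = fV + V²/R  →  V² + fR·V − fR·V_g = 0
With fR = 1.12×10⁻⁴ × 928×10³ m = 104 m/s:
V = [−fR + √((fR)² + 4 fR V_g)]/2 = [−104 + √(104² + 4×104×51)]/2 = 37.5 m/s
Subgeostrophic (V < V_g = 51 m/s), as expected around a low.

37 m s⁻¹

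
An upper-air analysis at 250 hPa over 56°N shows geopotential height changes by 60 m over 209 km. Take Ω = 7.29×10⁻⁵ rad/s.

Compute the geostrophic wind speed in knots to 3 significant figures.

45.3 knots

Coriolis parameter at 56°N:
f = 2Ω sin φ = 2 × 7.29×10⁻⁵ × sin 56° = 1.21×10⁻⁴ s⁻¹
Height gradient: |∂Z/∂n| = 60 m / 209000 m = 2.87×10⁻⁴
On a pressure surface, geostrophic balance gives V_g = (g/f)|∂Z/∂n|:
V_g = 9.81 × 2.87×10⁻⁴ / 1.21×10⁻⁴ = 23.3 m/s
Converting: 23.3 m/s × 1.944 = 45.3 knots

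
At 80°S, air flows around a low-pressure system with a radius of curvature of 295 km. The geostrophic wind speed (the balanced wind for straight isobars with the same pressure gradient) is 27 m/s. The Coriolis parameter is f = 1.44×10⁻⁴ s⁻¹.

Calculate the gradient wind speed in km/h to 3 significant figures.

Around a low, centrifugal force acts outward with Coriolis, so pressure-gradient force balances both:
(1/ρ)|∂P/∂n| = fV + V²/R  →  V² + fR·V − fR·V_g = 0
With fR = 1.44×10⁻⁴ × 295×10³ m = 42.5 m/s:
V = [−fR + √((fR)² + 4 fR V_g)]/2 = [−42.5 + √(42.5² + 4×42.5×27)]/2 = 18.7 m/s
Subgeostrophic (V < V_g = 27 m/s), as expected around a low.
Converting: 18.7 m/s × 3.6 = 67.5 km/h

67.5 km/h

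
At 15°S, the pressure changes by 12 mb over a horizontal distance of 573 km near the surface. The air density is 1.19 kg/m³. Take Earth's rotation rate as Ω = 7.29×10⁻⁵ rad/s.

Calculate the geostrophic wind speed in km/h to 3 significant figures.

Coriolis parameter at 15°S:
f = 2Ω sin φ = 2 × 7.29×10⁻⁵ × sin 15° = 3.77×10⁻⁵ s⁻¹
Pressure gradient: |∂P/∂n| = 1200 Pa / 573000 m = 2.09×10⁻³ Pa/m
Geostrophic balance (pressure-gradient force = Coriolis force):
V_g = (1/(fρ)) |∂P/∂n| = 2.09×10⁻³ / (3.77×10⁻⁵ × 1.19) = 46.6 m/s
Converting: 46.6 m/s × 3.6 = 168 km/h

168 km/h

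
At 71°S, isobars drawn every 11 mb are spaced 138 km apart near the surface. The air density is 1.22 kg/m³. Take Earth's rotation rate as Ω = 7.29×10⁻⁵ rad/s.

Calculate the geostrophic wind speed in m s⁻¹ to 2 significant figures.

Coriolis parameter at 71°S:
f = 2Ω sin φ = 2 × 7.29×10⁻⁵ × sin 71° = 1.38×10⁻⁴ s⁻¹
Pressure gradient: |∂P/∂n| = 1100 Pa / 138000 m = 7.97×10⁻³ Pa/m
Geostrophic balance (pressure-gradient force = Coriolis force):
V_g = (1/(fρ)) |∂P/∂n| = 7.97×10⁻³ / (1.38×10⁻⁴ × 1.22) = 47.4 m/s

47 m s⁻¹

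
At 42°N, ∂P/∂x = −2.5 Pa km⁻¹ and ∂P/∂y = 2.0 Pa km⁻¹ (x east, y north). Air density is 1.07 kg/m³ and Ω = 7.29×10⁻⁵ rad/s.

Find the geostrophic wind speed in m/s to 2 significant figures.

31 m/s

Coriolis parameter at 42°N:
f = 2Ω sin φ = 2 × 7.29×10⁻⁵ × sin 42° = 9.76×10⁻⁵ s⁻¹
Component geostrophic relations (x east, y north):
u_g = −(1/(fρ)) ∂P/∂y,  v_g = (1/(fρ)) ∂P/∂x
u_g = −(2.0×10⁻³)/(9.76×10⁻⁵ × 1.07) = −19.2 m/s;  v_g = (−2.5×10⁻³)/(9.76×10⁻⁵ × 1.07) = −23.9 m/s
|V_g| = √(u_g² + v_g²) = 30.7 m/s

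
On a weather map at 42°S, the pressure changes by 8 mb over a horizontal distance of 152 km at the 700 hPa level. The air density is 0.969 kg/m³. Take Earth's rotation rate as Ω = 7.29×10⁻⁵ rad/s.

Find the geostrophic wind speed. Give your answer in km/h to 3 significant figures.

200 km/h

Coriolis parameter at 42°S:
f = 2Ω sin φ = 2 × 7.29×10⁻⁵ × sin 42° = 9.76×10⁻⁵ s⁻¹
Pressure gradient: |∂P/∂n| = 800 Pa / 152000 m = 5.26×10⁻³ Pa/m
Geostrophic balance (pressure-gradient force = Coriolis force):
V_g = (1/(fρ)) |∂P/∂n| = 5.26×10⁻³ / (9.76×10⁻⁵ × 0.969) = 55.7 m/s
Converting: 55.7 m/s × 3.6 = 200 km/h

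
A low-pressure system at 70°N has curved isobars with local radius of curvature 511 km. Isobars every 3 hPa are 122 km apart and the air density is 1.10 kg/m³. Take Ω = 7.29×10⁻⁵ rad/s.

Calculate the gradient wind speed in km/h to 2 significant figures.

49 km/h

Coriolis parameter at 70°N:
f = 2Ω sin φ = 2 × 7.29×10⁻⁵ × sin 70° = 1.37×10⁻⁴ s⁻¹
Pressure gradient: |∂P/∂n| = 300 Pa / 122000 m = 2.46×10⁻³ Pa/m
Geostrophic speed: V_g = |∂P/∂n|/(fρ) = 2.46×10⁻³/(1.37×10⁻⁴ × 1.10) = 16.3 m/s
Around a low, centrifugal force acts outward with Coriolis, so pressure-gradient force balances both:
(1/ρ)|∂P/∂n| = fV + V²/R  →  V² + fR·V − fR·V_g = 0
With fR = 1.37×10⁻⁴ × 511×10³ m = 70.0 m/s:
V = [−fR + √((fR)² + 4 fR V_g)]/2 = [−70.0 + √(70.0² + 4×70.0×16.3)]/2 = 13.7 m/s
Subgeostrophic (V < V_g = 16.3 m/s), as expected around a low.
Converting: 13.7 m/s × 3.6 = 49 km/h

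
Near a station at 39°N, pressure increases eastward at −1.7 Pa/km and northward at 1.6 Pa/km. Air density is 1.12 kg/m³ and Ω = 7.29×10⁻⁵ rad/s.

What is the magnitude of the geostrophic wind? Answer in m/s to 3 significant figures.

22.7 m/s

Coriolis parameter at 39°N:
f = 2Ω sin φ = 2 × 7.29×10⁻⁵ × sin 39° = 9.18×10⁻⁵ s⁻¹
Component geostrophic relations (x east, y north):
u_g = −(1/(fρ)) ∂P/∂y,  v_g = (1/(fρ)) ∂P/∂x
u_g = −(1.6×10⁻³)/(9.18×10⁻⁵ × 1.12) = −15.6 m/s;  v_g = (−1.7×10⁻³)/(9.18×10⁻⁵ × 1.12) = −16.5 m/s
|V_g| = √(u_g² + v_g²) = 22.7 m/s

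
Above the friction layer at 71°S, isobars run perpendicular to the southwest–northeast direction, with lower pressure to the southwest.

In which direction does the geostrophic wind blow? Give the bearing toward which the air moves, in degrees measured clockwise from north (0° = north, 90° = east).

135°

The pressure-gradient force points toward the southwest (bearing 225°).
Geostrophic balance: in the Southern Hemisphere the Coriolis force deflects motion to the left, so the geostrophic wind blows 90° to the left of the pressure-gradient force (low pressure on the right).
Rotating 225° by 90° counterclockwise gives 135° — the wind blows toward the southeast.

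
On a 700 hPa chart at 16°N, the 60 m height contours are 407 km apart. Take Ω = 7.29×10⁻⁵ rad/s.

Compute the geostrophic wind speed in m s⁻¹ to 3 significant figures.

Coriolis parameter at 16°N:
f = 2Ω sin φ = 2 × 7.29×10⁻⁵ × sin 16° = 4.02×10⁻⁵ s⁻¹
Height gradient: |∂Z/∂n| = 60 m / 407000 m = 1.47×10⁻⁴
On a pressure surface, geostrophic balance gives V_g = (g/f)|∂Z/∂n|:
V_g = 9.81 × 1.47×10⁻⁴ / 4.02×10⁻⁵ = 36.0 m/s

36.0 m s⁻¹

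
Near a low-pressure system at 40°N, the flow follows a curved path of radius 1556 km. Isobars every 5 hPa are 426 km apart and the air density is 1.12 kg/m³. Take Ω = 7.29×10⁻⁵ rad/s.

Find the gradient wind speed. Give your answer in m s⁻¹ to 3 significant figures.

10.4 m s⁻¹

Coriolis parameter at 40°N:
f = 2Ω sin φ = 2 × 7.29×10⁻⁵ × sin 40° = 9.37×10⁻⁵ s⁻¹
Pressure gradient: |∂P/∂n| = 500 Pa / 426000 m = 1.17×10⁻³ Pa/m
Geostrophic speed: V_g = |∂P/∂n|/(fρ) = 1.17×10⁻³/(9.37×10⁻⁵ × 1.12) = 11.2 m/s
Around a low, centrifugal force acts outward with Coriolis, so pressure-gradient force balances both:
(1/ρ)|∂P/∂n| = fV + V²/R  →  V² + fR·V − fR·V_g = 0
With fR = 9.37×10⁻⁵ × 1556×10³ m = 146 m/s:
V = [−fR + √((fR)² + 4 fR V_g)]/2 = [−146 + √(146² + 4×146×11.2)]/2 = 10.4 m/s
Subgeostrophic (V < V_g = 11.2 m/s), as expected around a low.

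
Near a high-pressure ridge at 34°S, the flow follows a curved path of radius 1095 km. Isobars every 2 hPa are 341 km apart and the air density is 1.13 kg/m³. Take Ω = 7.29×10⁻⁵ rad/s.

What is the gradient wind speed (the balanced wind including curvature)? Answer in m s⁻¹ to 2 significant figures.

6.9 m s⁻¹

Coriolis parameter at 34°S:
f = 2Ω sin φ = 2 × 7.29×10⁻⁵ × sin 34° = 8.15×10⁻⁵ s⁻¹
Pressure gradient: |∂P/∂n| = 200 Pa / 341000 m = 5.87×10⁻⁴ Pa/m
Geostrophic speed: V_g = |∂P/∂n|/(fρ) = 5.87×10⁻⁴/(8.15×10⁻⁵ × 1.13) = 6.37 m/s
Around a high, pressure-gradient force acts outward with centrifugal, so Coriolis balances both:
fV = (1/ρ)|∂P/∂n| + V²/R  →  V² − fR·V + fR·V_g = 0
With fR = 8.15×10⁻⁵ × 1095×10³ m = 89.3 m/s:
V = [fR − √((fR)² − 4 fR V_g)]/2 = [89.3 − √(89.3² − 4×89.3×6.37)]/2 = 6.9 m/s
Supergeostrophic (V > V_g = 6.37 m/s), as expected around a high.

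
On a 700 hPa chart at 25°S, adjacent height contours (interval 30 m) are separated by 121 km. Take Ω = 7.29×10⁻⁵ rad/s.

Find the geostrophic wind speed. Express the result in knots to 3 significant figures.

76.7 knots

Coriolis parameter at 25°S:
f = 2Ω sin φ = 2 × 7.29×10⁻⁵ × sin 25° = 6.16×10⁻⁵ s⁻¹
Height gradient: |∂Z/∂n| = 30 m / 121000 m = 2.48×10⁻⁴
On a pressure surface, geostrophic balance gives V_g = (g/f)|∂Z/∂n|:
V_g = 9.81 × 2.48×10⁻⁴ / 6.16×10⁻⁵ = 39.5 m/s
Converting: 39.5 m/s × 1.944 = 76.7 knots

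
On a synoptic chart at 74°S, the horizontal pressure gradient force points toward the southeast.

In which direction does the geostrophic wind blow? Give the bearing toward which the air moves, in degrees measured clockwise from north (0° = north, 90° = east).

The pressure-gradient force points toward the southeast (bearing 135°).
Geostrophic balance: in the Southern Hemisphere the Coriolis force deflects motion to the left, so the geostrophic wind blows 90° to the left of the pressure-gradient force (low pressure on the right).
Rotating 135° by 90° counterclockwise gives 045° — the wind blows toward the northeast.

045°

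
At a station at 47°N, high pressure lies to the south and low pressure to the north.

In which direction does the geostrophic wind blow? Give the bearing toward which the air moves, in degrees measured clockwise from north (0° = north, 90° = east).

The pressure-gradient force points toward the north (bearing 000°).
Geostrophic balance: in the Northern Hemisphere the Coriolis force deflects motion to the right, so the geostrophic wind blows 90° to the right of the pressure-gradient force (low pressure on the left).
Rotating 000° by 90° clockwise gives 090° — the wind blows toward the east.

090°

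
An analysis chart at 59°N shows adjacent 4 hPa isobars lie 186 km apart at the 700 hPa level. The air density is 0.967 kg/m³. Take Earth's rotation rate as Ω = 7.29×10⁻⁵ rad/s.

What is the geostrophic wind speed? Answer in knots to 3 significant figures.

34.6 knots

Coriolis parameter at 59°N:
f = 2Ω sin φ = 2 × 7.29×10⁻⁵ × sin 59° = 1.25×10⁻⁴ s⁻¹
Pressure gradient: |∂P/∂n| = 400 Pa / 186000 m = 2.15×10⁻³ Pa/m
Geostrophic balance (pressure-gradient force = Coriolis force):
V_g = (1/(fρ)) |∂P/∂n| = 2.15×10⁻³ / (1.25×10⁻⁴ × 0.967) = 17.8 m/s
Converting: 17.8 m/s × 1.944 = 34.6 knots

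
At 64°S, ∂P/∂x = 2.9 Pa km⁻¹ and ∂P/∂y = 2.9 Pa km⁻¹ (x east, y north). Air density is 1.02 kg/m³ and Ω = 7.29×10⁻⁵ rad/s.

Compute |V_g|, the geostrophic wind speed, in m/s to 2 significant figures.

31 m/s

Coriolis parameter at 64°S:
f = 2Ω sin φ = 2 × 7.29×10⁻⁵ × sin 64° = 1.31×10⁻⁴ s⁻¹
In the Southern Hemisphere f is negative: f = −1.31×10⁻⁴ s⁻¹.
Component geostrophic relations (x east, y north):
u_g = −(1/(fρ)) ∂P/∂y,  v_g = (1/(fρ)) ∂P/∂x
u_g = −(2.9×10⁻³)/(−1.31×10⁻⁴ × 1.02) = 21.7 m/s;  v_g = (2.9×10⁻³)/(−1.31×10⁻⁴ × 1.02) = −21.7 m/s
|V_g| = √(u_g² + v_g²) = 30.7 m/s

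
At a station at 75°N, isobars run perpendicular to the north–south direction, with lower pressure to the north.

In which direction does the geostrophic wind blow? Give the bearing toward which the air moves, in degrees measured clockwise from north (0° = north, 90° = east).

The pressure-gradient force points toward the north (bearing 000°).
Geostrophic balance: in the Northern Hemisphere the Coriolis force deflects motion to the right, so the geostrophic wind blows 90° to the right of the pressure-gradient force (low pressure on the left).
Rotating 000° by 90° clockwise gives 090° — the wind blows toward the east.

090°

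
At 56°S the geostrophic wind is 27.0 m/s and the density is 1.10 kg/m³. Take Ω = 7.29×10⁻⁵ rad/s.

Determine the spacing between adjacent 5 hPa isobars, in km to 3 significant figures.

139 km

Coriolis parameter at 56°S:
f = 2Ω sin φ = 2 × 7.29×10⁻⁵ × sin 56° = 1.21×10⁻⁴ s⁻¹
Geostrophic balance rearranged: |∂P/∂n| = f ρ V_g
|∂P/∂n| = 1.21×10⁻⁴ × 1.10 × 27.0 = 3.59×10⁻³ Pa/m
Isobar spacing: Δn = ΔP/|∂P/∂n| = 500 Pa / 3.59×10⁻³ Pa/m = 139278 m ≈ 139 km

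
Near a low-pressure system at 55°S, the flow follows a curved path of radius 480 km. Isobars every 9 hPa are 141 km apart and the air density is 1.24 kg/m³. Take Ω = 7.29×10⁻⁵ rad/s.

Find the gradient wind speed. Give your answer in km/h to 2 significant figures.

Coriolis parameter at 55°S:
f = 2Ω sin φ = 2 × 7.29×10⁻⁵ × sin 55° = 1.19×10⁻⁴ s⁻¹
Pressure gradient: |∂P/∂n| = 900 Pa / 141000 m = 6.38×10⁻³ Pa/m
Geostrophic speed: V_g = |∂P/∂n|/(fρ) = 6.38×10⁻³/(1.19×10⁻⁴ × 1.24) = 43.1 m/s
Around a low, centrifugal force acts outward with Coriolis, so pressure-gradient force balances both:
(1/ρ)|∂P/∂n| = fV + V²/R  →  V² + fR·V − fR·V_g = 0
With fR = 1.19×10⁻⁴ × 480×10³ m = 57.3 m/s:
V = [−fR + √((fR)² + 4 fR V_g)]/2 = [−57.3 + √(57.3² + 4×57.3×43.1)]/2 = 28.7 m/s
Subgeostrophic (V < V_g = 43.1 m/s), as expected around a low.
Converting: 28.7 m/s × 3.6 = 100 km/h

100 km/h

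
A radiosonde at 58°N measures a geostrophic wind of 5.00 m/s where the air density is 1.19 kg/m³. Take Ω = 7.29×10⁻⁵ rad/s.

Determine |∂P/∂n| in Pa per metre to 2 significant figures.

7.4×10⁻⁴ Pa/m

Coriolis parameter at 58°N:
f = 2Ω sin φ = 2 × 7.29×10⁻⁵ × sin 58° = 1.24×10⁻⁴ s⁻¹
Geostrophic balance rearranged: |∂P/∂n| = f ρ V_g
|∂P/∂n| = 1.24×10⁻⁴ × 1.19 × 5.00 = 7.36×10⁻⁴ Pa/m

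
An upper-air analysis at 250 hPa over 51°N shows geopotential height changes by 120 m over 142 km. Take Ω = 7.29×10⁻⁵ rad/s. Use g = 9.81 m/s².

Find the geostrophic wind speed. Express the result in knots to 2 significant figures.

140 knots

Coriolis parameter at 51°N:
f = 2Ω sin φ = 2 × 7.29×10⁻⁵ × sin 51° = 1.13×10⁻⁴ s⁻¹
Height gradient: |∂Z/∂n| = 120 m / 142000 m = 8.45×10⁻⁴
On a pressure surface, geostrophic balance gives V_g = (g/f)|∂Z/∂n|:
V_g = 9.81 × 8.45×10⁻⁴ / 1.13×10⁻⁴ = 73.2 m/s
Converting: 73.2 m/s × 1.944 = 140 knots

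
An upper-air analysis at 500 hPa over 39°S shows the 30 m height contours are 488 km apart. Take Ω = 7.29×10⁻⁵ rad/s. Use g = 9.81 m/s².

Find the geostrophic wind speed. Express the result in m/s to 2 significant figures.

Coriolis parameter at 39°S:
f = 2Ω sin φ = 2 × 7.29×10⁻⁵ × sin 39° = 9.18×10⁻⁵ s⁻¹
Height gradient: |∂Z/∂n| = 30 m / 488000 m = 6.15×10⁻⁵
On a pressure surface, geostrophic balance gives V_g = (g/f)|∂Z/∂n|:
V_g = 9.81 × 6.15×10⁻⁵ / 9.18×10⁻⁵ = 6.57 m/s

6.6 m/s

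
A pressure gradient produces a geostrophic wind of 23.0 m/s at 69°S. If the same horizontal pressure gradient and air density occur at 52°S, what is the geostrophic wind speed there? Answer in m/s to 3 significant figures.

27.2 m/s

With the same pressure gradient and density, V_g ∝ 1/f ∝ 1/sin φ.
V₂ = V₁ · sin φ₁ / sin φ₂ = 23.0 × sin 69° / sin 52°
V₂ = 23.0 × 0.9336/0.7880 = 27.2 m/s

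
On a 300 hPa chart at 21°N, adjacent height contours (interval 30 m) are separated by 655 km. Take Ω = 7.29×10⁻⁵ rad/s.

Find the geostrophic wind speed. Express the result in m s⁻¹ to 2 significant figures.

8.6 m s⁻¹

Coriolis parameter at 21°N:
f = 2Ω sin φ = 2 × 7.29×10⁻⁵ × sin 21° = 5.23×10⁻⁵ s⁻¹
Height gradient: |∂Z/∂n| = 30 m / 655000 m = 4.58×10⁻⁵
On a pressure surface, geostrophic balance gives V_g = (g/f)|∂Z/∂n|:
V_g = 9.81 × 4.58×10⁻⁵ / 5.23×10⁻⁵ = 8.60 m/s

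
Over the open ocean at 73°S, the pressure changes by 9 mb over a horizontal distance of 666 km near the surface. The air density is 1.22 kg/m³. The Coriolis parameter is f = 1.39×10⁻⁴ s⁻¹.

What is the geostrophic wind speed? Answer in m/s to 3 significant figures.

Pressure gradient: |∂P/∂n| = 900 Pa / 666000 m = 1.35×10⁻³ Pa/m
Geostrophic balance (pressure-gradient force = Coriolis force):
V_g = (1/(fρ)) |∂P/∂n| = 1.35×10⁻³ / (1.39×10⁻⁴ × 1.22) = 7.97 m/s

7.97 m/s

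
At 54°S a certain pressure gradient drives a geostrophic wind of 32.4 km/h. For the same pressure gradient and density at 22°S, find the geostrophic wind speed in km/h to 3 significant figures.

70.0 km/h

With the same pressure gradient and density, V_g ∝ 1/f ∝ 1/sin φ.
V₂ = V₁ · sin φ₁ / sin φ₂ = 32.4 × sin 54° / sin 22°
V₂ = 32.4 × 0.8090/0.3746 = 70.0 km/h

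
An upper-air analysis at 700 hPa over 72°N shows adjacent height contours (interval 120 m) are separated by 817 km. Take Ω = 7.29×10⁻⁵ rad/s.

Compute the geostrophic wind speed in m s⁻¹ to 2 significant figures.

10 m s⁻¹

Coriolis parameter at 72°N:
f = 2Ω sin φ = 2 × 7.29×10⁻⁵ × sin 72° = 1.39×10⁻⁴ s⁻¹
Height gradient: |∂Z/∂n| = 120 m / 817000 m = 1.47×10⁻⁴
On a pressure surface, geostrophic balance gives V_g = (g/f)|∂Z/∂n|:
V_g = 9.81 × 1.47×10⁻⁴ / 1.39×10⁻⁴ = 10.4 m/s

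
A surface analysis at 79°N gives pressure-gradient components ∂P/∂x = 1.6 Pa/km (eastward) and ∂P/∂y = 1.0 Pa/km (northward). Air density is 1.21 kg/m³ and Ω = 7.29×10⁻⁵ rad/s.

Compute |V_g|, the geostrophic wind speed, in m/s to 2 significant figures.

11 m/s

Coriolis parameter at 79°N:
f = 2Ω sin φ = 2 × 7.29×10⁻⁵ × sin 79° = 1.43×10⁻⁴ s⁻¹
Component geostrophic relations (x east, y north):
u_g = −(1/(fρ)) ∂P/∂y,  v_g = (1/(fρ)) ∂P/∂x
u_g = −(1.0×10⁻³)/(1.43×10⁻⁴ × 1.21) = −5.77 m/s;  v_g = (1.6×10⁻³)/(1.43×10⁻⁴ × 1.21) = 9.24 m/s
|V_g| = √(u_g² + v_g²) = 10.9 m/s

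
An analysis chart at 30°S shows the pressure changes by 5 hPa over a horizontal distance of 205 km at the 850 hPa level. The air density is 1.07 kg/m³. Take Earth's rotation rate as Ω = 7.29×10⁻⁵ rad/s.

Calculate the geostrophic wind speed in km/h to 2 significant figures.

Coriolis parameter at 30°S:
f = 2Ω sin φ = 2 × 7.29×10⁻⁵ × sin 30° = 7.29×10⁻⁵ s⁻¹
Pressure gradient: |∂P/∂n| = 500 Pa / 205000 m = 2.44×10⁻³ Pa/m
Geostrophic balance (pressure-gradient force = Coriolis force):
V_g = (1/(fρ)) |∂P/∂n| = 2.44×10⁻³ / (7.29×10⁻⁵ × 1.07) = 31.3 m/s
Converting: 31.3 m/s × 3.6 = 110 km/h

110 km/h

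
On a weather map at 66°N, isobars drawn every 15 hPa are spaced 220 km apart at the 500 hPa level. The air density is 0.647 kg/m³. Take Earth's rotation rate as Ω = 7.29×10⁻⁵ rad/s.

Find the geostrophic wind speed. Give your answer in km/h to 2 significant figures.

280 km/h

Coriolis parameter at 66°N:
f = 2Ω sin φ = 2 × 7.29×10⁻⁵ × sin 66° = 1.33×10⁻⁴ s⁻¹
Pressure gradient: |∂P/∂n| = 1500 Pa / 220000 m = 6.82×10⁻³ Pa/m
Geostrophic balance (pressure-gradient force = Coriolis force):
V_g = (1/(fρ)) |∂P/∂n| = 6.82×10⁻³ / (1.33×10⁻⁴ × 0.647) = 79.1 m/s
Converting: 79.1 m/s × 3.6 = 280 km/h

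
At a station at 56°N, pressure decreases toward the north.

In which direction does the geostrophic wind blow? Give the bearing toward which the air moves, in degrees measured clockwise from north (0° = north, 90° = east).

The pressure-gradient force points toward the north (bearing 000°).
Geostrophic balance: in the Northern Hemisphere the Coriolis force deflects motion to the right, so the geostrophic wind blows 90° to the right of the pressure-gradient force (low pressure on the left).
Rotating 000° by 90° clockwise gives 090° — the wind blows toward the east.

090°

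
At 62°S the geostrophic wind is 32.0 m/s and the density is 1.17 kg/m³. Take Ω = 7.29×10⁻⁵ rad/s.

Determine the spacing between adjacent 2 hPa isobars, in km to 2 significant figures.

Coriolis parameter at 62°S:
f = 2Ω sin φ = 2 × 7.29×10⁻⁵ × sin 62° = 1.29×10⁻⁴ s⁻¹
Geostrophic balance rearranged: |∂P/∂n| = f ρ V_g
|∂P/∂n| = 1.29×10⁻⁴ × 1.17 × 32.0 = 4.82×10⁻³ Pa/m
Isobar spacing: Δn = ΔP/|∂P/∂n| = 200 Pa / 4.82×10⁻³ Pa/m = 41496 m ≈ 41 km

41 km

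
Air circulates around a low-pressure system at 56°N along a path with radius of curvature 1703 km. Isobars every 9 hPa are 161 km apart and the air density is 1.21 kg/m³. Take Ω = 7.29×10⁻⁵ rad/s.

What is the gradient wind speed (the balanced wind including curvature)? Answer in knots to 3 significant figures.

Coriolis parameter at 56°N:
f = 2Ω sin φ = 2 × 7.29×10⁻⁵ × sin 56° = 1.21×10⁻⁴ s⁻¹
Pressure gradient: |∂P/∂n| = 900 Pa / 161000 m = 5.59×10⁻³ Pa/m
Geostrophic speed: V_g = |∂P/∂n|/(fρ) = 5.59×10⁻³/(1.21×10⁻⁴ × 1.21) = 38.2 m/s
Around a low, centrifugal force acts outward with Coriolis, so pressure-gradient force balances both:
(1/ρ)|∂P/∂n| = fV + V²/R  →  V² + fR·V − fR·V_g = 0
With fR = 1.21×10⁻⁴ × 1703×10³ m = 206 m/s:
V = [−fR + √((fR)² + 4 fR V_g)]/2 = [−206 + √(206² + 4×206×38.2)]/2 = 32.9 m/s
Subgeostrophic (V < V_g = 38.2 m/s), as expected around a low.
Converting: 32.9 m/s × 1.944 = 64.0 knots

64.0 knots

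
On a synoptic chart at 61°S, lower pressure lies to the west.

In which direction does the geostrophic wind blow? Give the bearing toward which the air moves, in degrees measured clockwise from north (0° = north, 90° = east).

The pressure-gradient force points toward the west (bearing 270°).
Geostrophic balance: in the Southern Hemisphere the Coriolis force deflects motion to the left, so the geostrophic wind blows 90° to the left of the pressure-gradient force (low pressure on the right).
Rotating 270° by 90° counterclockwise gives 180° — the wind blows toward the south.

180°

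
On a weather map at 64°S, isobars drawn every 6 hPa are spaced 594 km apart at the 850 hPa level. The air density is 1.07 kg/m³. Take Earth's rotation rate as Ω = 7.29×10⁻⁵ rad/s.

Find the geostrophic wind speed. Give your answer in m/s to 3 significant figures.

7.20 m/s

Coriolis parameter at 64°S:
f = 2Ω sin φ = 2 × 7.29×10⁻⁵ × sin 64° = 1.31×10⁻⁴ s⁻¹
Pressure gradient: |∂P/∂n| = 600 Pa / 594000 m = 1.01×10⁻³ Pa/m
Geostrophic balance (pressure-gradient force = Coriolis force):
V_g = (1/(fρ)) |∂P/∂n| = 1.01×10⁻³ / (1.31×10⁻⁴ × 1.07) = 7.20 m/s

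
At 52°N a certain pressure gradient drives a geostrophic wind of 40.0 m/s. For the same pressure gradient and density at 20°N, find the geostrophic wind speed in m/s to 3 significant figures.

92.2 m/s

With the same pressure gradient and density, V_g ∝ 1/f ∝ 1/sin φ.
V₂ = V₁ · sin φ₁ / sin φ₂ = 40.0 × sin 52° / sin 20°
V₂ = 40.0 × 0.7880/0.3420 = 92.2 m/s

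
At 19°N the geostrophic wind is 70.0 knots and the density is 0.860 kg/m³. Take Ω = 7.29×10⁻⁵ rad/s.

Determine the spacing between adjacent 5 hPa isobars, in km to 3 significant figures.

340 km

Coriolis parameter at 19°N:
f = 2Ω sin φ = 2 × 7.29×10⁻⁵ × sin 19° = 4.75×10⁻⁵ s⁻¹
Wind speed in SI: 70.0 knots = 36.0 m/s
Geostrophic balance rearranged: |∂P/∂n| = f ρ V_g
|∂P/∂n| = 4.75×10⁻⁵ × 0.860 × 36.0 = 1.47×10⁻³ Pa/m
Isobar spacing: Δn = ΔP/|∂P/∂n| = 500 Pa / 1.47×10⁻³ Pa/m = 340123 m ≈ 340 km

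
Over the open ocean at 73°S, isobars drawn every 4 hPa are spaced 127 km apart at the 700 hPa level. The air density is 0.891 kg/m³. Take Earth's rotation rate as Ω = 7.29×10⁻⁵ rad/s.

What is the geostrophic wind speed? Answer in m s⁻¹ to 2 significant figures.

Coriolis parameter at 73°S:
f = 2Ω sin φ = 2 × 7.29×10⁻⁵ × sin 73° = 1.39×10⁻⁴ s⁻¹
Pressure gradient: |∂P/∂n| = 400 Pa / 127000 m = 3.15×10⁻³ Pa/m
Geostrophic balance (pressure-gradient force = Coriolis force):
V_g = (1/(fρ)) |∂P/∂n| = 3.15×10⁻³ / (1.39×10⁻⁴ × 0.891) = 25.4 m/s

25 m s⁻¹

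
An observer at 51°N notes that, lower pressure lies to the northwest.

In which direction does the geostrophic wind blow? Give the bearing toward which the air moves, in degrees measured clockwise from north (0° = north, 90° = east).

The pressure-gradient force points toward the northwest (bearing 315°).
Geostrophic balance: in the Northern Hemisphere the Coriolis force deflects motion to the right, so the geostrophic wind blows 90° to the right of the pressure-gradient force (low pressure on the left).
Rotating 315° by 90° clockwise gives 045° — the wind blows toward the northeast.

045°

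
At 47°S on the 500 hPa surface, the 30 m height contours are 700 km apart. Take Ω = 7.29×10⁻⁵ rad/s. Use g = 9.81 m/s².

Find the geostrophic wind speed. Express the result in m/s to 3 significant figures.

3.94 m/s

Coriolis parameter at 47°S:
f = 2Ω sin φ = 2 × 7.29×10⁻⁵ × sin 47° = 1.07×10⁻⁴ s⁻¹
Height gradient: |∂Z/∂n| = 30 m / 700000 m = 4.29×10⁻⁵
On a pressure surface, geostrophic balance gives V_g = (g/f)|∂Z/∂n|:
V_g = 9.81 × 4.29×10⁻⁵ / 1.07×10⁻⁴ = 3.94 m/s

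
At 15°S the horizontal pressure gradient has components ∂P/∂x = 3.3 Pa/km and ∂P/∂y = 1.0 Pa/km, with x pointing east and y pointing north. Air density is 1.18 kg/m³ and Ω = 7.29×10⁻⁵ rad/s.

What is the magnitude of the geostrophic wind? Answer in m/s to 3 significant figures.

Coriolis parameter at 15°S:
f = 2Ω sin φ = 2 × 7.29×10⁻⁵ × sin 15° = 3.77×10⁻⁵ s⁻¹
In the Southern Hemisphere f is negative: f = −3.77×10⁻⁵ s⁻¹.
Component geostrophic relations (x east, y north):
u_g = −(1/(fρ)) ∂P/∂y,  v_g = (1/(fρ)) ∂P/∂x
u_g = −(1.0×10⁻³)/(−3.77×10⁻⁵ × 1.18) = 22.5 m/s;  v_g = (3.3×10⁻³)/(−3.77×10⁻⁵ × 1.18) = −74.1 m/s
|V_g| = √(u_g² + v_g²) = 77.4 m/s

77.4 m/s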